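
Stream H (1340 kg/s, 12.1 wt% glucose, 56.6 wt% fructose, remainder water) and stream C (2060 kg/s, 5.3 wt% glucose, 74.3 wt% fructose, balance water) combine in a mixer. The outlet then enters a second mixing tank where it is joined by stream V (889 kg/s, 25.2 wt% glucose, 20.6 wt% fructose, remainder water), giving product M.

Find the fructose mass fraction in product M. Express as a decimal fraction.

0.5764

Overall, product flow = 4289 kg/s.
fructose in = 1340×0.566 + 2060×0.743 + 889×0.206 = 2472.2 kg/s.
fructose fraction in M = 0.5764.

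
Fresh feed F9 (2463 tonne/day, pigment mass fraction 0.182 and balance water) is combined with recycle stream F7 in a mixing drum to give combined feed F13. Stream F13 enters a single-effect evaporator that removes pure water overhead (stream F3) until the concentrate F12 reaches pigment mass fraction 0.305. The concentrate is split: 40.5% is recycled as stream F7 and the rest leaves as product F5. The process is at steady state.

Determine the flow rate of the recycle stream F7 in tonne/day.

Overall pigment balance (none leaves overhead): pigment in fresh feed = pigment in product, i.e. 2463×0.182 = (1−0.405)·F12·0.305.
F12 = 448.27/(0.305×0.595) = 2470.1 tonne/day.
Recycle F7 = 0.405×2470.1 = 1000.4 tonne/day.

1000 tonne/day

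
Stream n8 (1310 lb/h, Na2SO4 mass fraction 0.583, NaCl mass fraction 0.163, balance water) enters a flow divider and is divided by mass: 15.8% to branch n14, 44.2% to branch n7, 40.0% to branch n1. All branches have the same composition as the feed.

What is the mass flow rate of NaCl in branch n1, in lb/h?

Branch n1 total = 0.400×1310 = 524 lb/h.
NaCl in n1 = 0.163×524 = 85.412 lb/h.

85.41 lb/h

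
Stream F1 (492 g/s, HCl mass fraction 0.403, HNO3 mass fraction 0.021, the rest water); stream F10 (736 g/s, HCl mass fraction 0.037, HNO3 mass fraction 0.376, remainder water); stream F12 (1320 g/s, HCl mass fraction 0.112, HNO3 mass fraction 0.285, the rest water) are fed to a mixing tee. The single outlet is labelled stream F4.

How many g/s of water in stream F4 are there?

1511 g/s

water out = water in = 492×0.576 + 736×0.587 + 1320×0.603 = 1511.4 g/s.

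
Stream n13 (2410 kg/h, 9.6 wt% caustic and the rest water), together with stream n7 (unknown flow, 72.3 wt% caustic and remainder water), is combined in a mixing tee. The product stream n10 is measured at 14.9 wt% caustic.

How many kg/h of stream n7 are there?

222.5 kg/h

Let n7 be the unknown flow. Total out = 2410 + n7.
caustic balance: 231.36 + 0.723·n7 = 0.149·(2410 + n7)
(0.723 − 0.149)·n7 = 0.149×2410 − 231.36 = 127.73
n7 = 127.73 / 0.574 = 222.53 kg/h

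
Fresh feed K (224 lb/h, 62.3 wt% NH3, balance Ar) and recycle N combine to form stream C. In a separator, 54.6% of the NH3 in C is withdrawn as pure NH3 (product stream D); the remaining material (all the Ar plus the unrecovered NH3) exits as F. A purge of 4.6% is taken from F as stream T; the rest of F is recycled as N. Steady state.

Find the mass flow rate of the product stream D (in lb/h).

134.4 lb/h

NH3 in C: m_A = 224×0.623 + (1−0.046)·(1−0.546)·m_A, so m_A = 139.55/0.5669 = 246.17 lb/h.
Product D = 0.546×246.17 = 134.41 lb/h.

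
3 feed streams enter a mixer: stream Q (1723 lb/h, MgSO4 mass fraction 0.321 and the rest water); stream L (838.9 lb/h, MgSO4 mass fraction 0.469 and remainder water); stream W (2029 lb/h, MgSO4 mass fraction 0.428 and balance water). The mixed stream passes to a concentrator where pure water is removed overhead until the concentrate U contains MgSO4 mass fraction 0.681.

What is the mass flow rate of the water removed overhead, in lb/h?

1926 lb/h

MgSO4 entering = 1723×0.321 + 838.9×0.469 + 2029×0.428 = 1814.9 lb/h.
All MgSO4 reports to U, so U = 1814.9/0.681 = 2665.1 lb/h.
Total feed = 4590.9 lb/h; overhead = 4590.9 − 2665.1 = 1925.8 lb/h.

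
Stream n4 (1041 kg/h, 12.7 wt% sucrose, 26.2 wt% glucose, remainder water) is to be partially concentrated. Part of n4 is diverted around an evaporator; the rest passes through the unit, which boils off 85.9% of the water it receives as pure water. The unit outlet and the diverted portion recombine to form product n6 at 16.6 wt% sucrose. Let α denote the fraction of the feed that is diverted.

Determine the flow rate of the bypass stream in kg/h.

All 1041×0.127 = 132.21 kg/h of sucrose reaches n6, so n6 = 132.21/0.166 = 796.43 kg/h and vapour = 244.57 kg/h.
The evaporator receives (1−α)·1041 of feed at 0.611 water and removes 0.859 of that water:
0.859×0.611×(1−α)×1041 = 244.57
(1−α) = 244.57/546.37 = 0.4476;  α = 0.5524.
Bypass flow = 0.5524×1041 = 575.01 kg/h.

575 kg/h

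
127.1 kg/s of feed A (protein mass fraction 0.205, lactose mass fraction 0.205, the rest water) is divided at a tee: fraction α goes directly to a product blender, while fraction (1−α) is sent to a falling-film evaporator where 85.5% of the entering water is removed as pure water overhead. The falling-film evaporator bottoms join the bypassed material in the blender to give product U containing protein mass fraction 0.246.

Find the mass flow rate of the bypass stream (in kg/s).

85.11 kg/s

All 127.1×0.205 = 26.055 kg/s of protein reaches U, so U = 26.055/0.246 = 105.92 kg/s and vapour = 21.183 kg/s.
The evaporator receives (1−α)·127.1 of feed at 0.590 water and removes 0.855 of that water:
0.855×0.590×(1−α)×127.1 = 21.183
(1−α) = 21.183/64.116 = 0.3304;  α = 0.6696.
Bypass flow = 0.6696×127.1 = 85.107 kg/s.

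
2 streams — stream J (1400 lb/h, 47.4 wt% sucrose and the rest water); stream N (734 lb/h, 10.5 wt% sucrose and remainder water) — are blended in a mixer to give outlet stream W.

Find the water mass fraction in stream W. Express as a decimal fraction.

Total flow out = 1400 + 734 = 2134 lb/h.
water in = 1400×0.526 + 734×0.895 = 1393.3 lb/h.
water mass fraction in W = 1393.3/2134 = 0.6529.

0.6529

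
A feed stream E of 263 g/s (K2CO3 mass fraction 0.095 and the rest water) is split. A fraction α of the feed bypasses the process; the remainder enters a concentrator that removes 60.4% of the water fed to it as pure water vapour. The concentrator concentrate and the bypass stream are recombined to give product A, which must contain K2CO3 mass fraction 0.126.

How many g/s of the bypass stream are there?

All 263×0.095 = 24.985 g/s of K2CO3 reaches A, so A = 24.985/0.126 = 198.29 g/s and vapour = 64.706 g/s.
The evaporator receives (1−α)·263 of feed at 0.905 water and removes 0.604 of that water:
0.604×0.905×(1−α)×263 = 64.706
(1−α) = 64.706/143.76 = 0.4501;  α = 0.5499.
Bypass flow = 0.5499×263 = 144.62 g/s.

144.6 g/s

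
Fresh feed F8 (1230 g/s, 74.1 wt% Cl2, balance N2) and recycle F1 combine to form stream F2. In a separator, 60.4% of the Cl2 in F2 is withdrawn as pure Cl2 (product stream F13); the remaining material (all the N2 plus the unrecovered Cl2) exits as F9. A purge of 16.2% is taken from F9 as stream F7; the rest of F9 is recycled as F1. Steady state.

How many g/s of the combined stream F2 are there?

N2 enters only via F8 and leaves only via the purge: 1230×0.259 = 0.162×(N2 in F9), and the separator passes all N2, so N2 in F2 = N2 in F9 = 1966.5 g/s.
Cl2 in F2: m_A = 1230×0.741 + (1−0.162)·(1−0.604)·m_A, so m_A = 911.43/0.6682 = 1364.1 g/s.
F2 = 1364.1 + 1966.5 = 3330.6 g/s.

3331 g/s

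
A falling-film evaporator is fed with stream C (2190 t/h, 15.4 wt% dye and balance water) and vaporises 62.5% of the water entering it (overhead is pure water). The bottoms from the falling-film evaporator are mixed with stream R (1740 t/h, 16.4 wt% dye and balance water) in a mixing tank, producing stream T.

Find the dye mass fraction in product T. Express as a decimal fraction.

Vapour removed = 0.625×0.846×2190 = 1158 t/h; concentrate = 1032 t/h.
dye reaching the mixer = 337.26 (from concentrate) + 1740×0.164 = 622.62 t/h.
Product flow = 1032 + 1740 = 2772 t/h; dye fraction = 0.225.

0.225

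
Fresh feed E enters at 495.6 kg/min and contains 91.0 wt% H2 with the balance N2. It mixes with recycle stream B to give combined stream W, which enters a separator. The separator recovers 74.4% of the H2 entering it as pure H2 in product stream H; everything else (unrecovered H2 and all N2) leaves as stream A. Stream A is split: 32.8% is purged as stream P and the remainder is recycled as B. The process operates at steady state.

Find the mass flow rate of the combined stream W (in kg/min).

N2 enters only via E and leaves only via the purge: 495.6×0.090 = 0.328×(N2 in A), and the separator passes all N2, so N2 in W = N2 in A = 135.99 kg/min.
H2 in W: m_A = 495.6×0.910 + (1−0.328)·(1−0.744)·m_A, so m_A = 451/0.8280 = 544.7 kg/min.
W = 544.7 + 135.99 = 680.69 kg/min.

680.7 kg/min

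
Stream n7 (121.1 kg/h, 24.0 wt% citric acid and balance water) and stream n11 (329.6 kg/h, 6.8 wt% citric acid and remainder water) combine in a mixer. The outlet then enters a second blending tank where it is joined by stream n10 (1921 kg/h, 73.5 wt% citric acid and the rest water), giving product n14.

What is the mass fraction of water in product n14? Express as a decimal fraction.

Overall, product flow = 2371.7 kg/h.
water in = 121.1×0.760 + 329.6×0.932 + 1921×0.265 = 908.29 kg/h.
water fraction in n14 = 0.383.

0.383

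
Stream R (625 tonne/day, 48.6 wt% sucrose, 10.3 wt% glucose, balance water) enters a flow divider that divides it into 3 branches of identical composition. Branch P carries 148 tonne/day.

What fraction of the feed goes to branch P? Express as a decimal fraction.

Fraction to P = 148/625 = 0.2368.

0.237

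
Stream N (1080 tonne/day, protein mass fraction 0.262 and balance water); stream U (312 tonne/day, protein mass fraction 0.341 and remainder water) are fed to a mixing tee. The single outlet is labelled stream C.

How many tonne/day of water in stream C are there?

water out = water in = 1080×0.738 + 312×0.659 = 1002.6 tonne/day.

1003 tonne/day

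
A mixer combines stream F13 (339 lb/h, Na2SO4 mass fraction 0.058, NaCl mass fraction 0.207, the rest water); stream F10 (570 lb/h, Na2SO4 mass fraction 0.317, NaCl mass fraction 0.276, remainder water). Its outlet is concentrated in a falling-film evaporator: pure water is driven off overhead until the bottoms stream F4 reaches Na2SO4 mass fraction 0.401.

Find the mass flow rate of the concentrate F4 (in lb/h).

Na2SO4 entering = 339×0.058 + 570×0.317 = 200.35 lb/h.
All Na2SO4 reports to F4, so F4 = 200.35/0.401 = 499.63 lb/h.

499.6 lb/h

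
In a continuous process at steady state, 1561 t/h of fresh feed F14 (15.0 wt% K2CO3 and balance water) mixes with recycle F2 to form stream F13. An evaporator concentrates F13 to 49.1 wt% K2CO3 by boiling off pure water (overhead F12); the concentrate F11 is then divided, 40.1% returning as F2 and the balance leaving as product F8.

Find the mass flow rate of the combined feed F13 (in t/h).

1880 t/h

Overall K2CO3 balance (none leaves overhead): K2CO3 in fresh feed = K2CO3 in product, i.e. 1561×0.150 = (1−0.401)·F11·0.491.
F11 = 234.15/(0.491×0.599) = 796.13 t/h.
Recycle F2 = 0.401×796.13 = 319.25 t/h.
Combined feed F13 = 1561 + 319.25 = 1880.2 t/h.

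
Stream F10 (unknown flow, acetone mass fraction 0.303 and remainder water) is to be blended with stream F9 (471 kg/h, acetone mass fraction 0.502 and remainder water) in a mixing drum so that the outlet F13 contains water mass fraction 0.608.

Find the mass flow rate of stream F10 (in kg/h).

Let F10 be the unknown flow. Total out = 471 + F10.
water balance: 234.56 + 0.697·F10 = 0.608·(471 + F10)
(0.697 − 0.608)·F10 = 0.608×471 − 234.56 = 51.81
F10 = 51.81 / 0.089 = 582.13 kg/h

582.1 kg/h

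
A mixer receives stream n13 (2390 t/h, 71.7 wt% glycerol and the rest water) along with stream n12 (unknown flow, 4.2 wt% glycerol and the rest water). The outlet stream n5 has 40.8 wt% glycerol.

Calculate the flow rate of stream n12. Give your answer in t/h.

Let n12 be the unknown flow. Total out = 2390 + n12.
glycerol balance: 1713.6 + 0.042·n12 = 0.408·(2390 + n12)
(0.042 − 0.408)·n12 = 0.408×2390 − 1713.6 = -738.51
n12 = -738.51 / -0.366 = 2017.8 t/h

2018 t/h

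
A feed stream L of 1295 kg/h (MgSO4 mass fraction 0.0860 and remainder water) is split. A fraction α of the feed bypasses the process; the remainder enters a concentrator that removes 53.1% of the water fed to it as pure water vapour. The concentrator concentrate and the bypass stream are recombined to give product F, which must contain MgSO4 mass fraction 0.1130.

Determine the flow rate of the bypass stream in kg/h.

All 1295×0.086 = 111.37 kg/h of MgSO4 reaches F, so F = 111.37/0.113 = 985.58 kg/h and vapour = 309.42 kg/h.
The evaporator receives (1−α)·1295 of feed at 0.914 water and removes 0.531 of that water:
0.531×0.914×(1−α)×1295 = 309.42
(1−α) = 309.42/628.51 = 0.4923;  α = 0.5077.
Bypass flow = 0.5077×1295 = 657.45 kg/h.

657.4 kg/h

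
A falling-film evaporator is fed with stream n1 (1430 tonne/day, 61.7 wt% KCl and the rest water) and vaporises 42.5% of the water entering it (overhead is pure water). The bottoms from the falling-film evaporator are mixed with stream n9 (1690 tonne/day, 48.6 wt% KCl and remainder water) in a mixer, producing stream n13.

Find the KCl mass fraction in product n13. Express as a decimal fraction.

0.5901

Vapour removed = 0.425×0.383×1430 = 232.77 tonne/day; concentrate = 1197.2 tonne/day.
KCl reaching the mixer = 882.31 (from concentrate) + 1690×0.486 = 1703.7 tonne/day.
Product flow = 1197.2 + 1690 = 2887.2 tonne/day; KCl fraction = 0.5901.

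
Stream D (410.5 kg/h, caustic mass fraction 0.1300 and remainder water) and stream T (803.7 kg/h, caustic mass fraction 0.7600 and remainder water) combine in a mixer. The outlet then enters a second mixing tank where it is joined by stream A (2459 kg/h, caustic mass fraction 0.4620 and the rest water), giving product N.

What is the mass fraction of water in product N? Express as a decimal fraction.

0.5099

Overall, product flow = 3673.2 kg/h.
water in = 410.5×0.870 + 803.7×0.240 + 2459×0.538 = 1873 kg/h.
water fraction in N = 0.5099.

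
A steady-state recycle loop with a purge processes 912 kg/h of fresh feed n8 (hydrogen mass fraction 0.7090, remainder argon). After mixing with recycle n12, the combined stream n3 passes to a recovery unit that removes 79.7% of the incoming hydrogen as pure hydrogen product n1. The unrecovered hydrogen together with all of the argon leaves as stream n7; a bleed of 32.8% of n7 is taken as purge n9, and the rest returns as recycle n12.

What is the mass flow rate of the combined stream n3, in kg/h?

argon enters only via n8 and leaves only via the purge: 912×0.291 = 0.328×(argon in n7), and the recovery unit passes all argon, so argon in n3 = argon in n7 = 809.12 kg/h.
hydrogen in n3: m_A = 912×0.709 + (1−0.328)·(1−0.797)·m_A, so m_A = 646.61/0.8636 = 748.75 kg/h.
n3 = 748.75 + 809.12 = 1557.9 kg/h.

1558 kg/h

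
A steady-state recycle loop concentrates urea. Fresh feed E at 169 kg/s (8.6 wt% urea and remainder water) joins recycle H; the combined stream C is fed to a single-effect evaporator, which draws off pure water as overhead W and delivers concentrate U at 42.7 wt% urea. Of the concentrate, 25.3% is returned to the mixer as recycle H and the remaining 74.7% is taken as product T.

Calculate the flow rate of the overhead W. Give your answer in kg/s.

135 kg/s

Overall urea balance (none leaves overhead): urea in fresh feed = urea in product, i.e. 169×0.086 = (1−0.253)·U·0.427.
U = 14.534/(0.427×0.747) = 45.566 kg/s.
Recycle H = 0.253×45.566 = 11.528 kg/s.
Combined feed C = 169 + 11.528 = 180.53 kg/s.
Overhead W = C − U = 180.53 − 45.566 = 134.96 kg/s.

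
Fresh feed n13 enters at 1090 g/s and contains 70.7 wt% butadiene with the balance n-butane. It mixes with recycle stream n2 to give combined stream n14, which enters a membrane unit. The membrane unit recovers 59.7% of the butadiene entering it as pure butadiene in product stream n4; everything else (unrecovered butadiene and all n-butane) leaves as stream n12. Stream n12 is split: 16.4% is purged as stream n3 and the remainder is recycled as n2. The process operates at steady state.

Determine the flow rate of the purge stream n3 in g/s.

396.2 g/s

n-butane enters only via n13 and leaves only via the purge: 1090×0.293 = 0.164×(n-butane in n12), and the membrane unit passes all n-butane, so n-butane in n14 = n-butane in n12 = 1947.4 g/s.
butadiene in n14: m_A = 1090×0.707 + (1−0.164)·(1−0.597)·m_A, so m_A = 770.63/0.6631 = 1162.2 g/s.
n12 = (1−0.597)×1162.2 + 1947.4 = 2415.7 g/s.
Purge n3 = 0.164×2415.7 = 396.18 g/s.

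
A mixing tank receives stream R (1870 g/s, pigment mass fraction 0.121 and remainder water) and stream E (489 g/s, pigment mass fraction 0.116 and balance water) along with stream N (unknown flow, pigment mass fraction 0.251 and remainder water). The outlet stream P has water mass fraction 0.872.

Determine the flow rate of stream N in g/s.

Let N be the unknown flow. Total out = 2359 + N.
water balance: 2076 + 0.749·N = 0.872·(2359 + N)
(0.749 − 0.872)·N = 0.872×2359 − 2076 = -18.958
N = -18.958 / -0.123 = 154.13 g/s

154.1 g/s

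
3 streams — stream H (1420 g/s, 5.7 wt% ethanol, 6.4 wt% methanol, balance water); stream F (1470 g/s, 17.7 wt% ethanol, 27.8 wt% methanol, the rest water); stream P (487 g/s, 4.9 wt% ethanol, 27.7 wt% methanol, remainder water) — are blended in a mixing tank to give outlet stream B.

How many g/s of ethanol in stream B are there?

365 g/s

ethanol out = ethanol in = 1420×0.057 + 1470×0.177 + 487×0.049 = 364.99 g/s.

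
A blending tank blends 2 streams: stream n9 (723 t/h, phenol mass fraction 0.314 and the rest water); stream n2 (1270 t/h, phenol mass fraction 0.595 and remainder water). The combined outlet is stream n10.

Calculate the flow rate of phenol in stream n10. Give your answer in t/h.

phenol out = phenol in = 723×0.314 + 1270×0.595 = 982.67 t/h.

982.7 t/h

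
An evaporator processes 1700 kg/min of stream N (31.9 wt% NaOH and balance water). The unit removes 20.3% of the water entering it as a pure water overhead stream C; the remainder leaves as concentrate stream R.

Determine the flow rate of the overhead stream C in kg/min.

water entering = 1700×0.681 = 1157.7 kg/min; overhead removed = 0.203×1157.7 = 235.01 kg/min.

235 kg/min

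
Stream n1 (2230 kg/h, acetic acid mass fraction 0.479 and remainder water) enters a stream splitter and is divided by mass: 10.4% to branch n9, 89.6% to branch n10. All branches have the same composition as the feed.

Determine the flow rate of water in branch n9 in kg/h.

Branch n9 total = 0.104×2230 = 231.92 kg/h.
water in n9 = 0.521×231.92 = 120.83 kg/h.

120.8 kg/h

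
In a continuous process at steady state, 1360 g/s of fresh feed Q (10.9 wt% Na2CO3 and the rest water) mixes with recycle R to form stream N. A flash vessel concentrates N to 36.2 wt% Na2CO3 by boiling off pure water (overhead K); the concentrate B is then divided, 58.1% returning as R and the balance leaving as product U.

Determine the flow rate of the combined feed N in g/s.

Overall Na2CO3 balance (none leaves overhead): Na2CO3 in fresh feed = Na2CO3 in product, i.e. 1360×0.109 = (1−0.581)·B·0.362.
B = 148.24/(0.362×0.419) = 977.33 g/s.
Recycle R = 0.581×977.33 = 567.83 g/s.
Combined feed N = 1360 + 567.83 = 1927.8 g/s.

1928 g/s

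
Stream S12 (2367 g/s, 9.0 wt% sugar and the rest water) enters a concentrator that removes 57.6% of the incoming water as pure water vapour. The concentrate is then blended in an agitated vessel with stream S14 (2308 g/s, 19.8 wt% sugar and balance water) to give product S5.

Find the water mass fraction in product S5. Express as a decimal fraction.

Vapour removed = 0.576×0.910×2367 = 1240.7 g/s; concentrate = 1126.3 g/s.
water reaching the mixer = 913.28 (from concentrate) + 2308×0.802 = 2764.3 g/s.
Product flow = 1126.3 + 2308 = 3434.3 g/s; water fraction = 0.805.

0.805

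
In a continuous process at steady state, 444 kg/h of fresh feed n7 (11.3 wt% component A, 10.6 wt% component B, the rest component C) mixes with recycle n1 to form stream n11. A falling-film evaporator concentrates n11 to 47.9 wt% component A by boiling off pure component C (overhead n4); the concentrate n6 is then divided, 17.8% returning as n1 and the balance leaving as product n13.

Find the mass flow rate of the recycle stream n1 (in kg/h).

Overall component A balance (none leaves overhead): component A in fresh feed = component A in product, i.e. 444×0.113 = (1−0.178)·n6·0.479.
n6 = 50.172/(0.479×0.822) = 127.42 kg/h.
Recycle n1 = 0.178×127.42 = 22.682 kg/h.

22.68 kg/h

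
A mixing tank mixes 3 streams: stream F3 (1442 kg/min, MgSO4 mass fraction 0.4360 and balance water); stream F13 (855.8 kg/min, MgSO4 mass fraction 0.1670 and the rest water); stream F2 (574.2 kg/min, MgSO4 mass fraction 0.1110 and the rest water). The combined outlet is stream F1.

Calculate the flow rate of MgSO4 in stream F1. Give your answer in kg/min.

835.4 kg/min

MgSO4 out = MgSO4 in = 1442×0.436 + 855.8×0.167 + 574.2×0.111 = 835.37 kg/min.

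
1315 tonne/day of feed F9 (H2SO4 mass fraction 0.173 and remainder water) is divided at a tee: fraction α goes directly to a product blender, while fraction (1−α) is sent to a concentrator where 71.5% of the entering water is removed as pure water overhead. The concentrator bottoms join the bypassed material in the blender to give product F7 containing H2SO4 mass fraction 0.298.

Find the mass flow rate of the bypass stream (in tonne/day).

382.2 tonne/day

All 1315×0.173 = 227.49 tonne/day of H2SO4 reaches F7, so F7 = 227.49/0.298 = 763.41 tonne/day and vapour = 551.59 tonne/day.
The evaporator receives (1−α)·1315 of feed at 0.827 water and removes 0.715 of that water:
0.715×0.827×(1−α)×1315 = 551.59
(1−α) = 551.59/777.57 = 0.7094;  α = 0.2906.
Bypass flow = 0.2906×1315 = 382.16 tonne/day.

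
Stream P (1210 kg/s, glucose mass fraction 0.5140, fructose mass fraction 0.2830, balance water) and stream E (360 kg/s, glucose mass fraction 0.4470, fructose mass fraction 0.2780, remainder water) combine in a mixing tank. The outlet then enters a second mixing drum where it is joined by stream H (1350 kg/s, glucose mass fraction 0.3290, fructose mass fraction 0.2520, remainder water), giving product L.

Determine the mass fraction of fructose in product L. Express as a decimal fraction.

Overall, product flow = 2920 kg/s.
fructose in = 1210×0.283 + 360×0.278 + 1350×0.252 = 782.71 kg/s.
fructose fraction in L = 0.2681.

0.2681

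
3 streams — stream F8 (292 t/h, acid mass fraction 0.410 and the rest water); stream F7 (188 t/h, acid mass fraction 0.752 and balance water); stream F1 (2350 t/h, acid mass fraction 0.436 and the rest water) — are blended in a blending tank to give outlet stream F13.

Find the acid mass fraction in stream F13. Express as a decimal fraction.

Total flow out = 292 + 188 + 2350 = 2830 t/h.
acid in = 292×0.410 + 188×0.752 + 2350×0.436 = 1285.7 t/h.
acid mass fraction in F13 = 1285.7/2830 = 0.454.

0.454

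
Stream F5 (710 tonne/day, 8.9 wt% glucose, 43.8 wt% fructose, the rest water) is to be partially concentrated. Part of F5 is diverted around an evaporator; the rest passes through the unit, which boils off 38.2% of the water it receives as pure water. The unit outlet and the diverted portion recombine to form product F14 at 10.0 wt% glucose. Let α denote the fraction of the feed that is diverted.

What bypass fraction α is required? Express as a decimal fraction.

All 710×0.089 = 63.19 tonne/day of glucose reaches F14, so F14 = 63.19/0.100 = 631.9 tonne/day and vapour = 78.1 tonne/day.
The evaporator receives (1−α)·710 of feed at 0.473 water and removes 0.382 of that water:
0.382×0.473×(1−α)×710 = 78.1
(1−α) = 78.1/128.29 = 0.6088;  α = 0.3912.

0.391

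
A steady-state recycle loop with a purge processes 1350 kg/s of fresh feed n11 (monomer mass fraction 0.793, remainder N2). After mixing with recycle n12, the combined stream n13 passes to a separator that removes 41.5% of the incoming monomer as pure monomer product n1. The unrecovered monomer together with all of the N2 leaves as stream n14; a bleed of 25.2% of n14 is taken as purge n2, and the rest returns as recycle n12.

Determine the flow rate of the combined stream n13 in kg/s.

3012 kg/s

N2 enters only via n11 and leaves only via the purge: 1350×0.207 = 0.252×(N2 in n14), and the separator passes all N2, so N2 in n13 = N2 in n14 = 1108.9 kg/s.
monomer in n13: m_A = 1350×0.793 + (1−0.252)·(1−0.415)·m_A, so m_A = 1070.5/0.5624 = 1903.5 kg/s.
n13 = 1903.5 + 1108.9 = 3012.4 kg/s.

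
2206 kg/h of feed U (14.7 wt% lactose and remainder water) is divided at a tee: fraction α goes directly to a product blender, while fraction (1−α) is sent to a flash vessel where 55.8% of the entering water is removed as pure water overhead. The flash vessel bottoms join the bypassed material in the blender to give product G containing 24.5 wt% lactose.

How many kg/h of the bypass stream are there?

All 2206×0.147 = 324.28 kg/h of lactose reaches G, so G = 324.28/0.245 = 1323.6 kg/h and vapour = 882.4 kg/h.
The evaporator receives (1−α)·2206 of feed at 0.853 water and removes 0.558 of that water:
0.558×0.853×(1−α)×2206 = 882.4
(1−α) = 882.4/1050 = 0.8404;  α = 0.1596.
Bypass flow = 0.1596×2206 = 352.12 kg/h.

352.1 kg/h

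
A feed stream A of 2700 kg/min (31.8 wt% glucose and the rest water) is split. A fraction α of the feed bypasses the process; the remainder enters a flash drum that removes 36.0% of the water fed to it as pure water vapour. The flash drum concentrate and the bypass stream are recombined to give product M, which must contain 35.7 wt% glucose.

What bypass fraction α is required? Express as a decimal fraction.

0.555

All 2700×0.318 = 858.6 kg/min of glucose reaches M, so M = 858.6/0.357 = 2405 kg/min and vapour = 294.96 kg/min.
The evaporator receives (1−α)·2700 of feed at 0.682 water and removes 0.360 of that water:
0.360×0.682×(1−α)×2700 = 294.96
(1−α) = 294.96/662.9 = 0.4449;  α = 0.5551.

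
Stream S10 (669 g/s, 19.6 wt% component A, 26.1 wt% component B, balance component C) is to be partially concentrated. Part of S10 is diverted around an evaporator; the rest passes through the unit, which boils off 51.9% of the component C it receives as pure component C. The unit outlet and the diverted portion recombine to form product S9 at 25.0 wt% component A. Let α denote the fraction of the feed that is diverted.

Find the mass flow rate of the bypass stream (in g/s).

All 669×0.196 = 131.12 g/s of component A reaches S9, so S9 = 131.12/0.250 = 524.5 g/s and vapour = 144.5 g/s.
The evaporator receives (1−α)·669 of feed at 0.543 component C and removes 0.519 of that component C:
0.519×0.543×(1−α)×669 = 144.5
(1−α) = 144.5/188.54 = 0.7665;  α = 0.2335.
Bypass flow = 0.2335×669 = 156.24 g/s.

156.2 g/s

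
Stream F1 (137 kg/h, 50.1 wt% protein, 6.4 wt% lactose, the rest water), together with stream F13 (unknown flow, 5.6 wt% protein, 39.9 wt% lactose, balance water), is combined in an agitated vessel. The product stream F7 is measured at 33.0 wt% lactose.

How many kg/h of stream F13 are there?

528.1 kg/h

Let F13 be the unknown flow. Total out = 137 + F13.
lactose balance: 8.768 + 0.399·F13 = 0.330·(137 + F13)
(0.399 − 0.330)·F13 = 0.330×137 − 8.768 = 36.442
F13 = 36.442 / 0.069 = 528.14 kg/h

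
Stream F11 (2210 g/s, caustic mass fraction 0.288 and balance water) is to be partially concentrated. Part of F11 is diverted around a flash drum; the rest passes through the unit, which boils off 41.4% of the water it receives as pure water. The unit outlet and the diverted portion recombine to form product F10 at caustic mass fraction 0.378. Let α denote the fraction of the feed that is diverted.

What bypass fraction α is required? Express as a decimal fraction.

All 2210×0.288 = 636.48 g/s of caustic reaches F10, so F10 = 636.48/0.378 = 1683.8 g/s and vapour = 526.19 g/s.
The evaporator receives (1−α)·2210 of feed at 0.712 water and removes 0.414 of that water:
0.414×0.712×(1−α)×2210 = 526.19
(1−α) = 526.19/651.44 = 0.8077;  α = 0.1923.

0.192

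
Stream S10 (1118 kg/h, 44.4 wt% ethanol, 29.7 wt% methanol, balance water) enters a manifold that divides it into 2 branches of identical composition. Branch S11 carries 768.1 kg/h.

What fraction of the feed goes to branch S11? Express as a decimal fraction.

Fraction to S11 = 768.1/1118 = 0.6870.

0.687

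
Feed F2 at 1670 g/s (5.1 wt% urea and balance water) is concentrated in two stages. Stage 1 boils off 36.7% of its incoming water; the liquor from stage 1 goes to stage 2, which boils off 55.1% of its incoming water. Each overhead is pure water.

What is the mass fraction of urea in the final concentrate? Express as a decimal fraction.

water in feed = 1670×0.949 = 1584.8 g/s.
After stage 1: water left = (1−0.367)×1584.8 = 1003.2; stream total = 1088.4 g/s.
After stage 2: water left = (1−0.551)×1003.2 = 450.44; final concentrate = 535.61 g/s.
urea fraction = 85.17/535.61 = 0.159.

0.159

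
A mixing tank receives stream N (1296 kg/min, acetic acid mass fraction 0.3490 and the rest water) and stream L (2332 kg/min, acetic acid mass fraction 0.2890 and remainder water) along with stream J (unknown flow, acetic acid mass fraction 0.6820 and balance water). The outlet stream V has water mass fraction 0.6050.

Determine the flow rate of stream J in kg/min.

Let J be the unknown flow. Total out = 3628 + J.
water balance: 2501.7 + 0.318·J = 0.605·(3628 + J)
(0.318 − 0.605)·J = 0.605×3628 − 2501.7 = -306.81
J = -306.81 / -0.287 = 1069 kg/min

1069 kg/min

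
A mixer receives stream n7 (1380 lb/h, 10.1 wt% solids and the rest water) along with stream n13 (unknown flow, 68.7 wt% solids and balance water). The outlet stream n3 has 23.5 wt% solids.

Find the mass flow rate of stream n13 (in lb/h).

Let n13 be the unknown flow. Total out = 1380 + n13.
solids balance: 139.38 + 0.687·n13 = 0.235·(1380 + n13)
(0.687 − 0.235)·n13 = 0.235×1380 − 139.38 = 184.92
n13 = 184.92 / 0.452 = 409.12 lb/h

409.1 lb/h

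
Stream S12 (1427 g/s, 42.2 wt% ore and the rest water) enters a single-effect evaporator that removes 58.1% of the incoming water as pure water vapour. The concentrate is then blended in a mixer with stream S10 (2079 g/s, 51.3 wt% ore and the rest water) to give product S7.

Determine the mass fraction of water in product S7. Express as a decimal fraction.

Vapour removed = 0.581×0.578×1427 = 479.21 g/s; concentrate = 947.79 g/s.
water reaching the mixer = 345.59 (from concentrate) + 2079×0.487 = 1358.1 g/s.
Product flow = 947.79 + 2079 = 3026.8 g/s; water fraction = 0.4487.

0.4487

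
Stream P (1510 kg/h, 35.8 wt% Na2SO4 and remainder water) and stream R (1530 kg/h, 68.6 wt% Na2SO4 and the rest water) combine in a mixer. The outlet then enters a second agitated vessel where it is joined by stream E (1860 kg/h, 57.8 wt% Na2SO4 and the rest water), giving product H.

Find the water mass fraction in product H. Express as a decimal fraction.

Overall, product flow = 4900 kg/h.
water in = 1510×0.642 + 1530×0.314 + 1860×0.422 = 2234.8 kg/h.
water fraction in H = 0.4561.

0.4561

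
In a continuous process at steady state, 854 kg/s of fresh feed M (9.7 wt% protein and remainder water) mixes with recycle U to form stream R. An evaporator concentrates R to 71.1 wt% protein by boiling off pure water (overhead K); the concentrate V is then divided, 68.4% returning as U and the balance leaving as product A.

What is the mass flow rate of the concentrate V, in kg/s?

Overall protein balance (none leaves overhead): protein in fresh feed = protein in product, i.e. 854×0.097 = (1−0.684)·V·0.711.
V = 82.838/(0.711×0.316) = 368.7 kg/s.

368.7 kg/s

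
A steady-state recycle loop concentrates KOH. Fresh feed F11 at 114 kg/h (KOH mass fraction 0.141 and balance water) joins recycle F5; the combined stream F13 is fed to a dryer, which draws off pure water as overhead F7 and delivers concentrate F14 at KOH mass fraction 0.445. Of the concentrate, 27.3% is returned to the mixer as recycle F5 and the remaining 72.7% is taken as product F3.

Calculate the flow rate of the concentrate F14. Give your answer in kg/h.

Overall KOH balance (none leaves overhead): KOH in fresh feed = KOH in product, i.e. 114×0.141 = (1−0.273)·F14·0.445.
F14 = 16.074/(0.445×0.727) = 49.685 kg/h.

49.69 kg/h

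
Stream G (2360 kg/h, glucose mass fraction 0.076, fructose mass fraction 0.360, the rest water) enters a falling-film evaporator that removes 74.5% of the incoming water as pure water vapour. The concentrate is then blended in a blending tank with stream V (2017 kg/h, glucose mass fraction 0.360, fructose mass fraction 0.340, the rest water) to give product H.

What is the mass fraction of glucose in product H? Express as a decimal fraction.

Vapour removed = 0.745×0.564×2360 = 991.62 kg/h; concentrate = 1368.4 kg/h.
glucose reaching the mixer = 179.36 (from concentrate) + 2017×0.360 = 905.48 kg/h.
Product flow = 1368.4 + 2017 = 3385.4 kg/h; glucose fraction = 0.267.

0.267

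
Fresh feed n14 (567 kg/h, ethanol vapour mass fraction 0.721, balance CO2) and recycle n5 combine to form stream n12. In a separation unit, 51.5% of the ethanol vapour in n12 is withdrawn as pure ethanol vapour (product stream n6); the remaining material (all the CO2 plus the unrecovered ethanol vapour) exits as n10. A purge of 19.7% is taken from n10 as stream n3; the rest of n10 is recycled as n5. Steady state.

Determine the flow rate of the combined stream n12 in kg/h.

CO2 enters only via n14 and leaves only via the purge: 567×0.279 = 0.197×(CO2 in n10), and the separation unit passes all CO2, so CO2 in n12 = CO2 in n10 = 803.01 kg/h.
ethanol vapour in n12: m_A = 567×0.721 + (1−0.197)·(1−0.515)·m_A, so m_A = 408.81/0.6105 = 669.58 kg/h.
n12 = 669.58 + 803.01 = 1472.6 kg/h.

1473 kg/h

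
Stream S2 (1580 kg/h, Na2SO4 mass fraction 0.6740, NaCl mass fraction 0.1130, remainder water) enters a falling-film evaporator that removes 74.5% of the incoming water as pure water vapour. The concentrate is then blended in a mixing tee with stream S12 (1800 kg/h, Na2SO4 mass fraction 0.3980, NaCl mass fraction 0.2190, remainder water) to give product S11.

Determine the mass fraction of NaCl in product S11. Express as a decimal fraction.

0.1830

Vapour removed = 0.745×0.213×1580 = 250.72 kg/h; concentrate = 1329.3 kg/h.
NaCl reaching the mixer = 178.54 (from concentrate) + 1800×0.219 = 572.74 kg/h.
Product flow = 1329.3 + 1800 = 3129.3 kg/h; NaCl fraction = 0.1830.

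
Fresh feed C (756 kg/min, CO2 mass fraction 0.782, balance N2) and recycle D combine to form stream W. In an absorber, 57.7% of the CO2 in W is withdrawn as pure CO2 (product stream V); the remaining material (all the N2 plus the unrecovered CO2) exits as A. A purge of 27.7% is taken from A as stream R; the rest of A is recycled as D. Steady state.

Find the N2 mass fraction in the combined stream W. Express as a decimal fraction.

N2 enters only via C and leaves only via the purge: 756×0.218 = 0.277×(N2 in A), and the absorber passes all N2, so N2 in W = N2 in A = 594.97 kg/min.
CO2 in W: m_A = 756×0.782 + (1−0.277)·(1−0.577)·m_A, so m_A = 591.19/0.6942 = 851.65 kg/min.
W = 851.65 + 594.97 = 1446.6 kg/min.
N2 fraction in W = 594.97/1446.6 = 0.411.

0.411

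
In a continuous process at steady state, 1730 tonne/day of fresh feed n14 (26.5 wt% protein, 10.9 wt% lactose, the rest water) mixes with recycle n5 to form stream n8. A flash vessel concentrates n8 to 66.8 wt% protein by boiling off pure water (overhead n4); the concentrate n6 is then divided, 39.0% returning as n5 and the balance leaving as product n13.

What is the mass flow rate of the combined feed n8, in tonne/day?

Overall protein balance (none leaves overhead): protein in fresh feed = protein in product, i.e. 1730×0.265 = (1−0.390)·n6·0.668.
n6 = 458.45/(0.668×0.610) = 1125.1 tonne/day.
Recycle n5 = 0.390×1125.1 = 438.78 tonne/day.
Combined feed n8 = 1730 + 438.78 = 2168.8 tonne/day.

2169 tonne/day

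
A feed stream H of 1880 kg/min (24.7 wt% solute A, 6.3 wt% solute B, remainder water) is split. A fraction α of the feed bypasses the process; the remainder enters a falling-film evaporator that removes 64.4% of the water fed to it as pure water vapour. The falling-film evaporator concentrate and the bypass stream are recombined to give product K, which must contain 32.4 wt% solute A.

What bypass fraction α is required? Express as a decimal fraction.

All 1880×0.247 = 464.36 kg/min of solute A reaches K, so K = 464.36/0.324 = 1433.2 kg/min and vapour = 446.79 kg/min.
The evaporator receives (1−α)·1880 of feed at 0.690 water and removes 0.644 of that water:
0.644×0.690×(1−α)×1880 = 446.79
(1−α) = 446.79/835.4 = 0.5348;  α = 0.4652.

0.465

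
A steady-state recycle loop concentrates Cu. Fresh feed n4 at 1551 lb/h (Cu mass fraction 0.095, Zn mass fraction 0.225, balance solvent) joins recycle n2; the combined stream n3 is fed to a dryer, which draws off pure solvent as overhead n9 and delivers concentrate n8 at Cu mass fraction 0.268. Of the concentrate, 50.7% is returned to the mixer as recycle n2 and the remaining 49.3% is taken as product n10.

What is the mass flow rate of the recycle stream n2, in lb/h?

565.4 lb/h

Overall Cu balance (none leaves overhead): Cu in fresh feed = Cu in product, i.e. 1551×0.095 = (1−0.507)·n8·0.268.
n8 = 147.34/(0.268×0.493) = 1115.2 lb/h.
Recycle n2 = 0.507×1115.2 = 565.41 lb/h.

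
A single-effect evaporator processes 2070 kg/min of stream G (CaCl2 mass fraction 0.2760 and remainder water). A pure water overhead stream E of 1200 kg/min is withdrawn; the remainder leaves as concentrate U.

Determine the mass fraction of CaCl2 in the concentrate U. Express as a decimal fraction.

CaCl2 is not removed: 2070×0.276 = 571.32 kg/min of CaCl2 enters U.
Concentrate = 2070 − 1200 = 870 kg/min.
Mass fraction = 571.32/870 = 0.6567.

0.6567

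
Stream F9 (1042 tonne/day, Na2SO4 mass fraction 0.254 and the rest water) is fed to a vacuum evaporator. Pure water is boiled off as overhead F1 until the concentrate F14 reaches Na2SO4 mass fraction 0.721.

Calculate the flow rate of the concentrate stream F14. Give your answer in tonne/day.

367.1 tonne/day

Na2SO4 is conserved: 1042×0.254 = 264.67 tonne/day all reports to the concentrate.
Concentrate = 264.67/(target fraction) = 367.08 tonne/day.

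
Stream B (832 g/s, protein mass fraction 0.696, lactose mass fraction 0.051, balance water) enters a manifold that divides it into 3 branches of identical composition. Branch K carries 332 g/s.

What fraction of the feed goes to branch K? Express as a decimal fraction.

Fraction to K = 332/832 = 0.3990.

0.399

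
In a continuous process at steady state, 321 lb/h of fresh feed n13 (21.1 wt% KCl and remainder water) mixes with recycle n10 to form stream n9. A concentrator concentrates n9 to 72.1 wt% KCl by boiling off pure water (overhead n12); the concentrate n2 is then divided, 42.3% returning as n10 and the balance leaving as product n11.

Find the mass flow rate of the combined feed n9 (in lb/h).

Overall KCl balance (none leaves overhead): KCl in fresh feed = KCl in product, i.e. 321×0.211 = (1−0.423)·n2·0.721.
n2 = 67.731/(0.721×0.577) = 162.81 lb/h.
Recycle n10 = 0.423×162.81 = 68.868 lb/h.
Combined feed n9 = 321 + 68.868 = 389.87 lb/h.

389.9 lb/h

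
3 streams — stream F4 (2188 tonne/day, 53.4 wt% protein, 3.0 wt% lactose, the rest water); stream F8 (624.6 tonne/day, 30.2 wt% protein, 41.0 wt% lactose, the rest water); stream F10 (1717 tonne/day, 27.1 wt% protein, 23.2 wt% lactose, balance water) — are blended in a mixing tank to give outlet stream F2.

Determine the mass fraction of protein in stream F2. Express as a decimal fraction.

0.402

Total flow out = 2188 + 624.6 + 1717 = 4529.6 tonne/day.
protein in = 2188×0.534 + 624.6×0.302 + 1717×0.271 = 1822.3 tonne/day.
protein mass fraction in F2 = 1822.3/4529.6 = 0.402.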